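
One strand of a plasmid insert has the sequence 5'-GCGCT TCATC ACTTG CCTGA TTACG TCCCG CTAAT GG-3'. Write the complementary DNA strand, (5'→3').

Pairing A↔T and G↔C gives CGCGAAGTAGTGAACGGACTAATGCAGGGCGATTACC, running 3'→5'. Reverse for the 5'→3' convention.

5'-CCATTAGCGGGACGTAATCAGGCAAGTGATGAAGCGC-3'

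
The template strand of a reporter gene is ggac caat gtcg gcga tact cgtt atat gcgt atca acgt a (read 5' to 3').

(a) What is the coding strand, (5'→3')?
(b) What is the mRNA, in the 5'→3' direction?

(a) The coding strand is the reverse complement of the template: complement CCTGGTTACAGCCGCTATGAGCAATATACGCATAGTTGCAT, then reverse.
(b) mRNA has the coding-strand sequence with T→U.

(a) 5'-TACGTTGATACGCATATAACGAGTATCGCCGACATTGGTCC-3'
(b) 5'-UACGUUGAUACGCAUAUAACGAGUAUCGCCGACAUUGGUCC-3'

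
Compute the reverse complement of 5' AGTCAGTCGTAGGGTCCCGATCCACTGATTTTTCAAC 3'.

Complement each base (A↔T, G↔C): TCAGTCAGCATCCCAGGGCTAGGTGACTAAAAAGTTG. Then reverse.

5'-GTTGAAAAATCAGTGGATCGGGACCCTACGACTGACT-3'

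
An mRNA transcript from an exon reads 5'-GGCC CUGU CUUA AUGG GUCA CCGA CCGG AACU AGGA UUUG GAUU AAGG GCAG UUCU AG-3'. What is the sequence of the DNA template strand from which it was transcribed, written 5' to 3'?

Replace U with T to get the coding DNA strand: GGCCCTGTCTTAATGGGTCACCGACCGGAACTAGGATTTGGATTAAGGGCAGTTCTAG. The template strand is its reverse complement (complement CCGGGACAGAATTACCCAGTGGCTGGCCTTGATCCTAAACCTAATTCCCGTCAAGATC, then reverse).

5'-CTAGAACTGCCCTTAATCCAAATCCTAGTTCCGGTCGGTGACCCATTAAGACAGGGCC-3'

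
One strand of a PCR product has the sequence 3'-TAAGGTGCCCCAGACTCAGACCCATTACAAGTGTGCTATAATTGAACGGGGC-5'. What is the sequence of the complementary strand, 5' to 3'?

5'-ATTCCACGGGGTCTGAGTCTGGGTAATGTTCACACGATATTAACTTGCCCCG-3'

The strand is given 3'→5', so its complement runs 5'→3' in the same left-to-right order: pair each base A↔T, G↔C.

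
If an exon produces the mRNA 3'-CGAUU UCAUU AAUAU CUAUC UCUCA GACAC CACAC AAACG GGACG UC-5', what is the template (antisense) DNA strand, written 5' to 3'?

5′-GCTAAAGTAATTATAGATAGAGAGTCTGTGGTGTGTTTGCCCTGCAG-3′

Written 5'→3' the mRNA is CUGCAGGGCAAACACACCACAGACUCUCUAUCUAUAAUUACUUUAGC, so the coding DNA strand is CTGCAGGGCAAACACACCACAGACTCTCTATCTATAATTACTTTAGC. The template is its reverse complement.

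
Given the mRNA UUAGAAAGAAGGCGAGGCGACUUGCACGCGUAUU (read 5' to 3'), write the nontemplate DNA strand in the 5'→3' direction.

The coding DNA strand has the same 5'→3' sequence as the mRNA with U replaced by T.

5'-TTAGAAAGAAGGCGAGGCGACTTGCACGCGTATT-3'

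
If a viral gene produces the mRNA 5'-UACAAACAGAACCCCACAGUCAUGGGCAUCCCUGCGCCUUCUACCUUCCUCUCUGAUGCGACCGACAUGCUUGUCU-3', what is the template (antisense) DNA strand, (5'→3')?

Replace U with T to get the coding DNA strand: TACAAACAGAACCCCACAGTCATGGGCATCCCTGCGCCTTCTACCTTCCTCTCTGATGCGACCGACATGCTTGTCT. The template strand is its reverse complement (complement ATGTTTGTCTTGGGGTGTCAGTACCCGTAGGGACGCGGAAGATGGAAGGAGAGACTACGCTGGCTGTACGAACAGA, then reverse).

5'-AGACAAGCATGTCGGTCGCATCAGAGAGGAAGGTAGAAGGCGCAGGGATGCCCATGACTGTGGGGTTCTGTTTGTA-3'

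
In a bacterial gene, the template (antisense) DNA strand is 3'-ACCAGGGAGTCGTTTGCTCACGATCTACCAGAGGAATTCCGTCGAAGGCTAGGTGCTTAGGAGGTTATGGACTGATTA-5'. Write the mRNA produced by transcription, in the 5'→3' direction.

5′-UGGUCCCUCAGCAAACGAGUGCUAGAUGGUCUCCUUAAGGCAGCUUCCGAUCCACGAAUCCUCCAAUACCUGACUAAU-3′

Reading the template 3'→5' as shown, RNA polymerase pairs each base (A→U, T→A, G↔C) to build mRNA 5'→3' directly.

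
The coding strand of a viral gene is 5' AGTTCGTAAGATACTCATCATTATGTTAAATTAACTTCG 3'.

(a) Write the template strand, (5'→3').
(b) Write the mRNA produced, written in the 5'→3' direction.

(a) The template strand is the reverse complement of the coding strand: complement TCAAGCATTCTATGAGTAGTAATACAATTTAATTGAAGC, then reverse.
(b) mRNA matches the coding strand with T→U.

(a) 5'-CGAAGTTAATTTAACATAATGATGAGTATCTTACGAACT-3'
(b) 5'-AGUUCGUAAGAUACUCAUCAUUAUGUUAAAUUAACUUCG-3'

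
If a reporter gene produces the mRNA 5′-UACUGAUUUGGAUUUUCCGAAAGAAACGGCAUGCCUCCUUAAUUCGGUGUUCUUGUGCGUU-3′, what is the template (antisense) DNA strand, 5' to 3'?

5′-AACGCACAAGAACACCGAATTAAGGAGGCATGCCGTTTCTTTCGGAAAATCCAAATCAGTA-3′

Replace U with T to get the coding DNA strand: TACTGATTTGGATTTTCCGAAAGAAACGGCATGCCTCCTTAATTCGGTGTTCTTGTGCGTT. The template strand is its reverse complement (complement ATGACTAAACCTAAAAGGCTTTCTTTGCCGTACGGAGGAATTAAGCCACAAGAACACGCAA, then reverse).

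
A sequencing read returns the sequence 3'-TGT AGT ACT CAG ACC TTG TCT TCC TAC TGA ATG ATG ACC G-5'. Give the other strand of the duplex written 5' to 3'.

5′-ACATCATGAGTCTGGAACAGAAGGATGACTTACTACTGGC-3′

The strand is given 3'→5', so its complement runs 5'→3' in the same left-to-right order: pair each base A↔T, G↔C.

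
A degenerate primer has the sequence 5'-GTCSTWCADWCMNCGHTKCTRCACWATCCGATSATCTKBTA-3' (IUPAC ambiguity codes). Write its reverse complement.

5'-TAVMAGATSATCGGATWGTGYAGMADCGNKGWHTGWASGAC-3'

Standard pairs A↔T, G↔C; ambiguity codes pair R↔Y, M↔K, W↔W, S↔S, B↔V, D↔H, N↔N. Complement (CAGSAWGTHWGKNGCDAMGAYGTGWTAGGCTASTAGAMVAT), then reverse for 5'→3'.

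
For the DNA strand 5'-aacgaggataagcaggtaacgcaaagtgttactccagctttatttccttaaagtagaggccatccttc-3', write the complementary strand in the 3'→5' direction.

3'-TTGCTCCTATTCGTCCATTGCGTTTCACAATGAGGTCGAAATAAAGGAATTTCATCTCCGGTAGGAAG-5'

Base-pairing A↔T, G↔C gives the complement. The complementary strand is antiparallel, so paired with a 5'→3' strand it runs 3'→5'.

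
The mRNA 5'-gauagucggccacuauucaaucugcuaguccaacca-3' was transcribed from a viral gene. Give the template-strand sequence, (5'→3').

5'-TGGTTGGACTAGCAGATTGAATAGTGGCCGACTATC-3'

Replace U with T to get the coding DNA strand: GATAGTCGGCCACTATTCAATCTGCTAGTCCAACCA. The template strand is its reverse complement (complement CTATCAGCCGGTGATAAGTTAGACGATCAGGTTGGT, then reverse).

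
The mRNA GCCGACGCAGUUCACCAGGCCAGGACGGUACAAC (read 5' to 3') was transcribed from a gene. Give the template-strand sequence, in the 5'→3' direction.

Replace U with T to get the coding DNA strand: GCCGACGCAGTTCACCAGGCCAGGACGGTACAAC. The template strand is its reverse complement (complement CGGCTGCGTCAAGTGGTCCGGTCCTGCCATGTTG, then reverse).

5'-GTTGTACCGTCCTGGCCTGGTGAACTGCGTCGGC-3'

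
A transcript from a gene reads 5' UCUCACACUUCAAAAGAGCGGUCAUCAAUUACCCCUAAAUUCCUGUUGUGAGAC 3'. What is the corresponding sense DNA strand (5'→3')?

The coding DNA strand has the same 5'→3' sequence as the mRNA with U replaced by T.

5′-TCTCACACTTCAAAAGAGCGGTCATCAATTACCCCTAAATTCCTGTTGTGAGAC-3′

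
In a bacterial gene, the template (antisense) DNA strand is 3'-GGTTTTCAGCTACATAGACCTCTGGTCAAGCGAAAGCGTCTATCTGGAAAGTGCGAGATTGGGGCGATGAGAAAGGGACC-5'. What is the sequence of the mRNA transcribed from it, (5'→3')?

5′-CCAAAAGUCGAUGUAUCUGGAGACCAGUUCGCUUUCGCAGAUAGACCUUUCACGCUCUAACCCCGCUACUCUUUCCCUGG-3′

Reading the template 3'→5' as shown, RNA polymerase pairs each base (A→U, T→A, G↔C) to build mRNA 5'→3' directly.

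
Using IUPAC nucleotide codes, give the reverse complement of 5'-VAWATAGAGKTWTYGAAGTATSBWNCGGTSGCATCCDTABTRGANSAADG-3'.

Standard pairs A↔T, G↔C; ambiguity codes pair R↔Y, K↔M, W↔W, S↔S, B↔V, D↔H, N↔N. Complement (BTWTATCTCMAWARCTTCATASVWNGCCASCGTAGGHATVAYCTNSTTHC), then reverse for 5'→3'.

5′-CHTTSNTCYAVTAHGGATGCSACCGNWVSATACTTCRAWAMCTCTATWTB-3′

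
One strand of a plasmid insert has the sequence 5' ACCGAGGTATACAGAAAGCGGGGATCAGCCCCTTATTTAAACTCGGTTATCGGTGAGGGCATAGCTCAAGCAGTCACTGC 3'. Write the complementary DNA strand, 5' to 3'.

5'-GCAGTGACTGCTTGAGCTATGCCCTCACCGATAACCGAGTTTAAATAAGGGGCTGATCCCCGCTTTCTGTATACCTCGGT-3'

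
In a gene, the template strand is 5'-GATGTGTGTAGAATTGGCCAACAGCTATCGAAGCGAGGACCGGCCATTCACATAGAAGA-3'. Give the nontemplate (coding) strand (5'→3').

5'-TCTTCTATGTGAATGGCCGGTCCTCGCTTCGATAGCTGTTGGCCAATTCTACACACATC-3'

The coding strand is complementary and antiparallel to the template: take the complement (A↔T, G↔C) and reverse.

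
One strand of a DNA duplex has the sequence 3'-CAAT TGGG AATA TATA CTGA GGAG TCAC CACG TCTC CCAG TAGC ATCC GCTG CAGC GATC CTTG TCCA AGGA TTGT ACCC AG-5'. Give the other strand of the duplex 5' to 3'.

The strand is given 3'→5', so its complement runs 5'→3' in the same left-to-right order: pair each base A↔T, G↔C.

5′-GTTAACCCTTATATATGACTCCTCAGTGGTGCAGAGGGTCATCGTAGGCGACGTCGCTAGGAACAGGTTCCTAACATGGGTC-3′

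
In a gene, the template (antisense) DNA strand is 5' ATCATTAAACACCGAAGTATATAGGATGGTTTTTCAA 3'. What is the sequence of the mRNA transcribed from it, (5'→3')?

5'-UUGAAAAACCAUCCUAUAUACUUCGGUGUUUAAUGAU-3'

RNA polymerase reads the template 3'→5' and synthesizes mRNA 5'→3' by base-pairing (A→U, T→A, G↔C). The complement of the template is TAGTAATTTGTGGCTTCATATATCCTACCAAAAAGTT; antiparallel, so 5'→3' the coding strand is TTGAAAAACCATCCTATATACTTCGGTGTTTAATGAT. Replace T with U for the mRNA.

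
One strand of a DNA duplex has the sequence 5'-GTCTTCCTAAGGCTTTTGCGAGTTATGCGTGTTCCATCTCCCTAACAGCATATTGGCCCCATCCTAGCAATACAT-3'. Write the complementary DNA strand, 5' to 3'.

5'-ATGTATTGCTAGGATGGGGCCAATATGCTGTTAGGGAGATGGAACACGCATAACTCGCAAAAGCCTTAGGAAGAC-3'

Pairing A↔T and G↔C gives CAGAAGGATTCCGAAAACGCTCAATACGCACAAGGTAGAGGGATTGTCGTATAACCGGGGTAGGATCGTTATGTA, running 3'→5'. Reverse for the 5'→3' convention.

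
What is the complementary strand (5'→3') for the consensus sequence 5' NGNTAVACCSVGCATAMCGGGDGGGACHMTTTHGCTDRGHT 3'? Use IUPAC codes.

Standard pairs A↔T, G↔C; ambiguity codes pair R↔Y, M↔K, S↔S, D↔H, V↔B, N↔N. Complement (NCNATBTGGSBCGTATKGCCCHCCCTGDKAAADCGAHYCDA), then reverse for 5'→3'.

5'-ADCYHAGCDAAAKDGTCCCHCCCGKTATGCBSGGTBTANCN-3'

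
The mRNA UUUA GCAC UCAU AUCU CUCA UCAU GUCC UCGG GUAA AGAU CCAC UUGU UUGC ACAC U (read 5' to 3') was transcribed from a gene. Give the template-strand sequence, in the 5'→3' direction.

5′-AGTGTGCAAACAAGTGGATCTTTACCCGAGGACATGATGAGAGATATGAGTGCTAAA-3′

Replace U with T to get the coding DNA strand: TTTAGCACTCATATCTCTCATCATGTCCTCGGGTAAAGATCCACTTGTTTGCACACT. The template strand is its reverse complement (complement AAATCGTGAGTATAGAGAGTAGTACAGGAGCCCATTTCTAGGTGAACAAACGTGTGA, then reverse).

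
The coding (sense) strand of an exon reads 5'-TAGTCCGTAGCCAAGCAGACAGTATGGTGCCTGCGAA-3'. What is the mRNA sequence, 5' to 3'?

5'-UAGUCCGUAGCCAAGCAGACAGUAUGGUGCCUGCGAA-3'

The mRNA is synthesized from the template strand, so it matches the coding strand with T replaced by U.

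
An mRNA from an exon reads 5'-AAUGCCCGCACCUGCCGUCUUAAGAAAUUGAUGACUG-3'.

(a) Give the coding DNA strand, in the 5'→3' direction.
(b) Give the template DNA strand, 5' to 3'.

(a) The coding strand matches the mRNA with U→T.
(b) The template strand is the reverse complement of the coding strand.

(a) 5′-AATGCCCGCACCTGCCGTCTTAAGAAATTGATGACTG-3′
(b) 5′-CAGTCATCAATTTCTTAAGACGGCAGGTGCGGGCATT-3′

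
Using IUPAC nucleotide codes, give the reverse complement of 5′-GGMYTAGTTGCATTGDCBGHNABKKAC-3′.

Standard pairs A↔T, G↔C; ambiguity codes pair Y↔R, M↔K, B↔V, D↔H, N↔N. Complement (CCKRATCAACGTAACHGVCDNTVMMTG), then reverse for 5'→3'.

5'-GTMMVTNDCVGHCAATGCAACTARKCC-3'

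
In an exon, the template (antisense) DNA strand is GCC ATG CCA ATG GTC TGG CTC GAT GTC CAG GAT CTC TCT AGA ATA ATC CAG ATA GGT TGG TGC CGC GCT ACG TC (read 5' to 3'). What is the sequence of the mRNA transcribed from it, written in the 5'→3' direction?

The mRNA has the sequence of the coding strand (reverse complement of the template) with T→U. Reverse complement of GCCATGCCAATGGTCTGGCTCGATGTCCAGGATCTCTCTAGAATAATCCAGATAGGTTGGTGCCGCGCTACGTC is GACGTAGCGCGGCACCAACCTATCTGGATTATTCTAGAGAGATCCTGGACATCGAGCCAGACCATTGGCATGGC; then T→U.

5′-GACGUAGCGCGGCACCAACCUAUCUGGAUUAUUCUAGAGAGAUCCUGGACAUCGAGCCAGACCAUUGGCAUGGC-3′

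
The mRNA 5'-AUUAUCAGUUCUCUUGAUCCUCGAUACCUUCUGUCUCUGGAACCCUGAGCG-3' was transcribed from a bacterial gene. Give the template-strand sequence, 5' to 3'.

5'-CGCTCAGGGTTCCAGAGACAGAAGGTATCGAGGATCAAGAGAACTGATAAT-3'

Replace U with T to get the coding DNA strand: ATTATCAGTTCTCTTGATCCTCGATACCTTCTGTCTCTGGAACCCTGAGCG. The template strand is its reverse complement (complement TAATAGTCAAGAGAACTAGGAGCTATGGAAGACAGAGACCTTGGGACTCGC, then reverse).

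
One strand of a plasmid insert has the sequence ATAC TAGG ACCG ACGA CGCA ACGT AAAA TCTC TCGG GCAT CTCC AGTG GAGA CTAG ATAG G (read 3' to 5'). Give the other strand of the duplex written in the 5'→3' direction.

5′-TATGATCCTGGCTGCTGCGTTGCATTTTAGAGAGCCCGTAGAGGTCACCTCTGATCTATCC-3′

The strand is given 3'→5', so its complement runs 5'→3' in the same left-to-right order: pair each base A↔T, G↔C.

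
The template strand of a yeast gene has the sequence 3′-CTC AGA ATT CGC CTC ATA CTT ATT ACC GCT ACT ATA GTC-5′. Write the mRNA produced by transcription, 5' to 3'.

Reading the template 3'→5' as shown, RNA polymerase pairs each base (A→U, T→A, G↔C) to build mRNA 5'→3' directly.

5′-GAGUCUUAAGCGGAGUAUGAAUAAUGGCGAUGAUAUCAG-3′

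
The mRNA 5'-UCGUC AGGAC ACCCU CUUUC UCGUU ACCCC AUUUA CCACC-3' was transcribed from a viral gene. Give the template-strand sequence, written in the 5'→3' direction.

Replace U with T to get the coding DNA strand: TCGTCAGGACACCCTCTTTCTCGTTACCCCATTTACCACC. The template strand is its reverse complement (complement AGCAGTCCTGTGGGAGAAAGAGCAATGGGGTAAATGGTGG, then reverse).

5'-GGTGGTAAATGGGGTAACGAGAAAGAGGGTGTCCTGACGA-3'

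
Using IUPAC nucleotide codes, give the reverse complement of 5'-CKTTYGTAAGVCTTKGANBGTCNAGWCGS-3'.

Standard pairs A↔T, G↔C; ambiguity codes pair Y↔R, K↔M, W↔W, S↔S, B↔V, N↔N. Complement (GMAARCATTCBGAAMCTNVCAGNTCWGCS), then reverse for 5'→3'.

5'-SCGWCTNGACVNTCMAAGBCTTACRAAMG-3'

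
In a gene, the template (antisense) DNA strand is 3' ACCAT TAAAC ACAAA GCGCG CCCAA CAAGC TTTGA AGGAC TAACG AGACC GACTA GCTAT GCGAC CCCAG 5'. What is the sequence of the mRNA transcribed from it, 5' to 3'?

Reading the template 3'→5' as shown, RNA polymerase pairs each base (A→U, T→A, G↔C) to build mRNA 5'→3' directly.

5'-UGGUAAUUUGUGUUUCGCGCGGGUUGUUCGAAACUUCCUGAUUGCUCUGGCUGAUCGAUACGCUGGGGUC-3'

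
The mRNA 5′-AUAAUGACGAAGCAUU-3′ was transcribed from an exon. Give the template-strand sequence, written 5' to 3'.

Replace U with T to get the coding DNA strand: ATAATGACGAAGCATT. The template strand is its reverse complement (complement TATTACTGCTTCGTAA, then reverse).

5'-AATGCTTCGTCATTAT-3'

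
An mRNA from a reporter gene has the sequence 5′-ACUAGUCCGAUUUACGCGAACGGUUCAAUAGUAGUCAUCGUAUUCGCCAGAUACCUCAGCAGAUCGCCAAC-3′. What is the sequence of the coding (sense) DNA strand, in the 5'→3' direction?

5'-ACTAGTCCGATTTACGCGAACGGTTCAATAGTAGTCATCGTATTCGCCAGATACCTCAGCAGATCGCCAAC-3'

The coding DNA strand has the same 5'→3' sequence as the mRNA with U replaced by T.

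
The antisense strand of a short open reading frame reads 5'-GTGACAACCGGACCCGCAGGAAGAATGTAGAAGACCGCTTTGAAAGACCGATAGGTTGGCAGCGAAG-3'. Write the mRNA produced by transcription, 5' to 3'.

RNA polymerase reads the template 3'→5' and synthesizes mRNA 5'→3' by base-pairing (A→U, T→A, G↔C). The complement of the template is CACTGTTGGCCTGGGCGTCCTTCTTACATCTTCTGGCGAAACTTTCTGGCTATCCAACCGTCGCTTC; antiparallel, so 5'→3' the coding strand is CTTCGCTGCCAACCTATCGGTCTTTCAAAGCGGTCTTCTACATTCTTCCTGCGGGTCCGGTTGTCAC. Replace T with U for the mRNA.

5'-CUUCGCUGCCAACCUAUCGGUCUUUCAAAGCGGUCUUCUACAUUCUUCCUGCGGGUCCGGUUGUCAC-3'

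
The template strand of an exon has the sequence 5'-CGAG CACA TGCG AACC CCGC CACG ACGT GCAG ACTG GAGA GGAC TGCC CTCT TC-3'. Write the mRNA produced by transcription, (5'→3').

5'-GAAGAGGGCAGUCCUCUCCAGUCUGCACGUCGUGGCGGGGUUCGCAUGUGCUCG-3'

The mRNA has the sequence of the coding strand (reverse complement of the template) with T→U. Reverse complement of CGAGCACATGCGAACCCCGCCACGACGTGCAGACTGGAGAGGACTGCCCTCTTC is GAAGAGGGCAGTCCTCTCCAGTCTGCACGTCGTGGCGGGGTTCGCATGTGCTCG; then T→U.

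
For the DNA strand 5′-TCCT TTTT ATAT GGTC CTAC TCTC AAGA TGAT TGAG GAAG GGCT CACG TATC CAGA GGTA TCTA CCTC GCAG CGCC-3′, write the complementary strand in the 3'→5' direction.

3'-AGGAAAAATATACCAGGATGAGAGTTCTACTAACTCCTTCCCGAGTGCATAGGTCTCCATAGATGGAGCGTCGCGG-5'

Base-pairing A↔T, G↔C gives the complement. The complementary strand is antiparallel, so paired with a 5'→3' strand it runs 3'→5'.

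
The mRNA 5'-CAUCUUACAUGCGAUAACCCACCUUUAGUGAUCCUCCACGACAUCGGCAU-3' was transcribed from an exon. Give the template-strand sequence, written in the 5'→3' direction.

5'-ATGCCGATGTCGTGGAGGATCACTAAAGGTGGGTTATCGCATGTAAGATG-3'

Replace U with T to get the coding DNA strand: CATCTTACATGCGATAACCCACCTTTAGTGATCCTCCACGACATCGGCAT. The template strand is its reverse complement (complement GTAGAATGTACGCTATTGGGTGGAAATCACTAGGAGGTGCTGTAGCCGTA, then reverse).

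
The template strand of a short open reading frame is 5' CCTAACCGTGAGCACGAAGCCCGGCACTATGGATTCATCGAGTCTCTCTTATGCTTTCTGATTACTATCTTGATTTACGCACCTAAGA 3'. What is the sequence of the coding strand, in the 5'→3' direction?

5'-TCTTAGGTGCGTAAATCAAGATAGTAATCAGAAAGCATAAGAGAGACTCGATGAATCCATAGTGCCGGGCTTCGTGCTCACGGTTAGG-3'

The coding strand is complementary and antiparallel to the template: take the complement (A↔T, G↔C) and reverse.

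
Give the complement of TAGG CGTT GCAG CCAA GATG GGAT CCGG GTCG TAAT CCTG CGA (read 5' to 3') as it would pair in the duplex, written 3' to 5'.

3'-ATCCGCAACGTCGGTTCTACCCTAGGCCCAGCATTAGGACGCT-5'

Base-pairing A↔T, G↔C gives the complement. The complementary strand is antiparallel, so paired with a 5'→3' strand it runs 3'→5'.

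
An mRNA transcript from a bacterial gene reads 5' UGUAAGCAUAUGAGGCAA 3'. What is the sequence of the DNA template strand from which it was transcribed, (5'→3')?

5'-TTGCCTCATATGCTTACA-3'

Replace U with T to get the coding DNA strand: TGTAAGCATATGAGGCAA. The template strand is its reverse complement (complement ACATTCGTATACTCCGTT, then reverse).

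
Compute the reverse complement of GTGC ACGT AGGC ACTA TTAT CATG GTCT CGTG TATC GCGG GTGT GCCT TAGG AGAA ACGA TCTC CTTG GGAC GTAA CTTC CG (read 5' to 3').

Reading the sequence 3'→5' and pairing each base (A↔T, G↔C) gives the reverse complement directly.

5'-CGGAAGTTACGTCCCAAGGAGATCGTTTCTCCTAAGGCACACCCGCGATACACGAGACCATGATAATAGTGCCTACGTGCAC-3'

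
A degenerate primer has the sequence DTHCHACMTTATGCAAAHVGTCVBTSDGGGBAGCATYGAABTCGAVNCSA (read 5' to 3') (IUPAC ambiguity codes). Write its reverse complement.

5'-TSGNBTCGAVTTCRATGCTVCCCHSAVBGACBDTTTGCATAAKGTDGDAH-3'

Standard pairs A↔T, G↔C; ambiguity codes pair Y↔R, M↔K, S↔S, B↔V, D↔H, N↔N. Complement (HADGDTGKAATACGTTTDBCAGBVASHCCCVTCGTARCTTVAGCTBNGST), then reverse for 5'→3'.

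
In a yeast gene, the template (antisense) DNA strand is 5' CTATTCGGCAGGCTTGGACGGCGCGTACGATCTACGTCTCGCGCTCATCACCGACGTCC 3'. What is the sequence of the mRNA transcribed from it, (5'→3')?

5'-GGACGUCGGUGAUGAGCGCGAGACGUAGAUCGUACGCGCCGUCCAAGCCUGCCGAAUAG-3'

The mRNA has the sequence of the coding strand (reverse complement of the template) with T→U. Reverse complement of CTATTCGGCAGGCTTGGACGGCGCGTACGATCTACGTCTCGCGCTCATCACCGACGTCC is GGACGTCGGTGATGAGCGCGAGACGTAGATCGTACGCGCCGTCCAAGCCTGCCGAATAG; then T→U.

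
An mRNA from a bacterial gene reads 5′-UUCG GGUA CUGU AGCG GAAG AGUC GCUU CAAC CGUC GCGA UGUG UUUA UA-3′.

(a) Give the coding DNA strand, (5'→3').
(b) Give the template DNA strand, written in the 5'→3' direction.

(a) 5′-TTCGGGTACTGTAGCGGAAGAGTCGCTTCAACCGTCGCGATGTGTTTATA-3′
(b) 5′-TATAAACACATCGCGACGGTTGAAGCGACTCTTCCGCTACAGTACCCGAA-3′

(a) The coding strand matches the mRNA with U→T.
(b) The template strand is the reverse complement of the coding strand.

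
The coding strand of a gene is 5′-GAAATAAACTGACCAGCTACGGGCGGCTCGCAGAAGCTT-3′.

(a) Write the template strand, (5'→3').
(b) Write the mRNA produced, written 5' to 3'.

(a) The template strand is the reverse complement of the coding strand: complement CTTTATTTGACTGGTCGATGCCCGCCGAGCGTCTTCGAA, then reverse.
(b) mRNA matches the coding strand with T→U.

(a) 5'-AAGCTTCTGCGAGCCGCCCGTAGCTGGTCAGTTTATTTC-3'
(b) 5'-GAAAUAAACUGACCAGCUACGGGCGGCUCGCAGAAGCUU-3'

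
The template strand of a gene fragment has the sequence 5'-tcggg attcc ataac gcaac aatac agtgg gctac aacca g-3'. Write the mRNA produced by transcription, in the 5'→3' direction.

5'-CUGGUUGUAGCCCACUGUAUUGUUGCGUUAUGGAAUCCCGA-3'

The mRNA has the sequence of the coding strand (reverse complement of the template) with T→U. Reverse complement of TCGGGATTCCATAACGCAACAATACAGTGGGCTACAACCAG is CTGGTTGTAGCCCACTGTATTGTTGCGTTATGGAATCCCGA; then T→U.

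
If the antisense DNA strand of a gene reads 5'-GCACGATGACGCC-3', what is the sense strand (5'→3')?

The coding strand is complementary and antiparallel to the template: take the complement (A↔T, G↔C) and reverse.

5'-GGCGTCATCGTGC-3'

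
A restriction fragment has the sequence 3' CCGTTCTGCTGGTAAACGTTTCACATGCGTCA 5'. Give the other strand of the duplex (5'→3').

The strand is given 3'→5', so its complement runs 5'→3' in the same left-to-right order: pair each base A↔T, G↔C.

5′-GGCAAGACGACCATTTGCAAAGTGTACGCAGT-3′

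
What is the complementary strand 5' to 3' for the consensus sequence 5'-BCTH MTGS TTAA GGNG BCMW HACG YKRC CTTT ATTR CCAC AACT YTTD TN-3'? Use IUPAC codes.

5'-NAHAARAGTTGTGGYAATAAAGGYMRCGTDWKGVCNCCTTAASCAKDAGV-3'

Standard pairs A↔T, G↔C; ambiguity codes pair R↔Y, M↔K, W↔W, S↔S, B↔V, D↔H, N↔N. Complement (VGADKACSAATTCCNCVGKWDTGCRMYGGAAATAAYGGTGTTGARAAHAN), then reverse for 5'→3'.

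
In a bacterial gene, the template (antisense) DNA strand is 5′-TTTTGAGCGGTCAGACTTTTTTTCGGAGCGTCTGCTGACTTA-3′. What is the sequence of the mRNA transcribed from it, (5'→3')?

The mRNA has the sequence of the coding strand (reverse complement of the template) with T→U. Reverse complement of TTTTGAGCGGTCAGACTTTTTTTCGGAGCGTCTGCTGACTTA is TAAGTCAGCAGACGCTCCGAAAAAAAGTCTGACCGCTCAAAA; then T→U.

5′-UAAGUCAGCAGACGCUCCGAAAAAAAGUCUGACCGCUCAAAA-3′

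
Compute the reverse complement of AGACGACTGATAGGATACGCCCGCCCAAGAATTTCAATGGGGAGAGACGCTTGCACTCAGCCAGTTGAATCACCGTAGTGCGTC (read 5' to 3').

5'-GACGCACTACGGTGATTCAACTGGCTGAGTGCAAGCGTCTCTCCCCATTGAAATTCTTGGGCGGGCGTATCCTATCAGTCGTCT-3'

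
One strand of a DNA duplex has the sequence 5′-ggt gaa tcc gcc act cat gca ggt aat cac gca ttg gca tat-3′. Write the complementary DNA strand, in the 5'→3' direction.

Pairing A↔T and G↔C gives CCACTTAGGCGGTGAGTACGTCCATTAGTGCGTAACCGTATA, running 3'→5'. Reverse for the 5'→3' convention.

5'-ATATGCCAATGCGTGATTACCTGCATGAGTGGCGGATTCACC-3'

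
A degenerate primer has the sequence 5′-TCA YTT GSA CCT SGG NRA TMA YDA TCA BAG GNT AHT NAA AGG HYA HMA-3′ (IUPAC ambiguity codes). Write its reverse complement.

5'-TKDTRDCCTTTNADTANCCTVTGATHRTKATYNCCSAGGTSCAARTGA-3'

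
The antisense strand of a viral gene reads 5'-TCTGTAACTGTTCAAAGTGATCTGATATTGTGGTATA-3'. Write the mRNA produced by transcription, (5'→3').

The mRNA has the sequence of the coding strand (reverse complement of the template) with T→U. Reverse complement of TCTGTAACTGTTCAAAGTGATCTGATATTGTGGTATA is TATACCACAATATCAGATCACTTTGAACAGTTACAGA; then T→U.

5′-UAUACCACAAUAUCAGAUCACUUUGAACAGUUACAGA-3′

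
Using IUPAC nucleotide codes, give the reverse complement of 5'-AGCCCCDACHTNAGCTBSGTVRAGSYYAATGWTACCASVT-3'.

5'-ABSTGGTAWCATTRRSCTYBACSVAGCTNADGTHGGGGCT-3'

Standard pairs A↔T, G↔C; ambiguity codes pair R↔Y, W↔W, S↔S, B↔V, D↔H, N↔N. Complement (TCGGGGHTGDANTCGAVSCABYTCSRRTTACWATGGTSBA), then reverse for 5'→3'.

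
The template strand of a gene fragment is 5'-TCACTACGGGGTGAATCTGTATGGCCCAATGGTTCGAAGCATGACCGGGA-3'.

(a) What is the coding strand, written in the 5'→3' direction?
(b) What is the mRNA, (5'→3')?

(a) 5'-TCCCGGTCATGCTTCGAACCATTGGGCCATACAGATTCACCCCGTAGTGA-3'
(b) 5'-UCCCGGUCAUGCUUCGAACCAUUGGGCCAUACAGAUUCACCCCGUAGUGA-3'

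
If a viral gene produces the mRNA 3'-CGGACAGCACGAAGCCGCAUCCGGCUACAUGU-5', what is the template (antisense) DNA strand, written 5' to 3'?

Written 5'→3' the mRNA is UGUACAUCGGCCUACGCCGAAGCACGACAGGC, so the coding DNA strand is TGTACATCGGCCTACGCCGAAGCACGACAGGC. The template is its reverse complement.

5'-GCCTGTCGTGCTTCGGCGTAGGCCGATGTACA-3'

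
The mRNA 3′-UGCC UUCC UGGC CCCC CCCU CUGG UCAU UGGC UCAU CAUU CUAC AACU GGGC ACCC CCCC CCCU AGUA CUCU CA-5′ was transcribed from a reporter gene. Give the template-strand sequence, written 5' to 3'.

Written 5'→3' the mRNA is ACUCUCAUGAUCCCCCCCCCCACGGGUCAACAUCUUACUACUCGGUUACUGGUCUCCCCCCCCGGUCCUUCCGU, so the coding DNA strand is ACTCTCATGATCCCCCCCCCCACGGGTCAACATCTTACTACTCGGTTACTGGTCTCCCCCCCCGGTCCTTCCGT. The template is its reverse complement.

5'-ACGGAAGGACCGGGGGGGGAGACCAGTAACCGAGTAGTAAGATGTTGACCCGTGGGGGGGGGGATCATGAGAGT-3'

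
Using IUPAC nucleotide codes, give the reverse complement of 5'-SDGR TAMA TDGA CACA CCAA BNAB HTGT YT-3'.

5'-ARACADVTNVTTGGTGTGTCHATKTAYCHS-3'

Standard pairs A↔T, G↔C; ambiguity codes pair R↔Y, M↔K, S↔S, B↔V, D↔H, N↔N. Complement (SHCYATKTAHCTGTGTGGTTVNTVDACARA), then reverse for 5'→3'.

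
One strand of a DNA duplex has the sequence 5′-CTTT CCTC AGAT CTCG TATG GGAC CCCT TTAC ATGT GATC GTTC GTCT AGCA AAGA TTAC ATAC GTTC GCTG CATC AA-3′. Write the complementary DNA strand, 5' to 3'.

5'-TTGATGCAGCGAACGTATGTAATCTTTGCTAGACGAACGATCACATGTAAAGGGGTCCCATACGAGATCTGAGGAAAG-3'

The complement of CTTTCCTCAGATCTCGTATGGGACCCCTTTACATGTGATCGTTCGTCTAGCAAAGATTACATACGTTCGCTGCATCAA is GAAAGGAGTCTAGAGCATACCCTGGGGAAATGTACACTAGCAAGCAGATCGTTTCTAATGTATGCAAGCGACGTAGTT (A↔T, G↔C). DNA strands are antiparallel, so the complementary strand runs 3'→5'; reversing gives the 5'→3' form.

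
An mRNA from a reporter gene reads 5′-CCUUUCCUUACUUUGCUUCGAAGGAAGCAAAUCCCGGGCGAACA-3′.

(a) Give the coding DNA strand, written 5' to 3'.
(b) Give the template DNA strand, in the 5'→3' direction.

(a) 5'-CCTTTCCTTACTTTGCTTCGAAGGAAGCAAATCCCGGGCGAACA-3'
(b) 5'-TGTTCGCCCGGGATTTGCTTCCTTCGAAGCAAAGTAAGGAAAGG-3'

(a) The coding strand matches the mRNA with U→T.
(b) The template strand is the reverse complement of the coding strand.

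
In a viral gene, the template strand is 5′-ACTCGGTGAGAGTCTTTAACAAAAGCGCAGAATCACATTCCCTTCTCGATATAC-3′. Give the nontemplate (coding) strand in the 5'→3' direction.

5'-GTATATCGAGAAGGGAATGTGATTCTGCGCTTTTGTTAAAGACTCTCACCGAGT-3'

The coding strand is complementary and antiparallel to the template: take the complement (A↔T, G↔C) and reverse.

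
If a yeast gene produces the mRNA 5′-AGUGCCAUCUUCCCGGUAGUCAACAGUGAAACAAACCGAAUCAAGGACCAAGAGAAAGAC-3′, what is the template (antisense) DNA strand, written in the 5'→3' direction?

5′-GTCTTTCTCTTGGTCCTTGATTCGGTTTGTTTCACTGTTGACTACCGGGAAGATGGCACT-3′

Replace U with T to get the coding DNA strand: AGTGCCATCTTCCCGGTAGTCAACAGTGAAACAAACCGAATCAAGGACCAAGAGAAAGAC. The template strand is its reverse complement (complement TCACGGTAGAAGGGCCATCAGTTGTCACTTTGTTTGGCTTAGTTCCTGGTTCTCTTTCTG, then reverse).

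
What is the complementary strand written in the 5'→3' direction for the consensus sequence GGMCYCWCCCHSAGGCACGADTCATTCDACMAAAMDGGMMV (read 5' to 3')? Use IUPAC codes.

5′-BKKCCHKTTTKGTHGAATGAHTCGTGCCTSDGGGWGRGKCC-3′

Standard pairs A↔T, G↔C; ambiguity codes pair Y↔R, M↔K, W↔W, S↔S, D↔H, V↔B. Complement (CCKGRGWGGGDSTCCGTGCTHAGTAAGHTGKTTTKHCCKKB), then reverse for 5'→3'.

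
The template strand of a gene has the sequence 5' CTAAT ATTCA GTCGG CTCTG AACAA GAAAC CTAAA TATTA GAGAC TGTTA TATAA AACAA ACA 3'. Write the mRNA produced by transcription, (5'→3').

5'-UGUUUGUUUUAUAUAACAGUCUCUAAUAUUUAGGUUUCUUGUUCAGAGCCGACUGAAUAUUAG-3'

The mRNA has the sequence of the coding strand (reverse complement of the template) with T→U. Reverse complement of CTAATATTCAGTCGGCTCTGAACAAGAAACCTAAATATTAGAGACTGTTATATAAAACAAACA is TGTTTGTTTTATATAACAGTCTCTAATATTTAGGTTTCTTGTTCAGAGCCGACTGAATATTAG; then T→U.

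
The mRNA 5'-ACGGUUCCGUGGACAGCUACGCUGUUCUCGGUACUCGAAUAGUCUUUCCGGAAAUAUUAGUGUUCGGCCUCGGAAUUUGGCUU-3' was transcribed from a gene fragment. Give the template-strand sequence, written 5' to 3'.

Replace U with T to get the coding DNA strand: ACGGTTCCGTGGACAGCTACGCTGTTCTCGGTACTCGAATAGTCTTTCCGGAAATATTAGTGTTCGGCCTCGGAATTTGGCTT. The template strand is its reverse complement (complement TGCCAAGGCACCTGTCGATGCGACAAGAGCCATGAGCTTATCAGAAAGGCCTTTATAATCACAAGCCGGAGCCTTAAACCGAA, then reverse).

5'-AAGCCAAATTCCGAGGCCGAACACTAATATTTCCGGAAAGACTATTCGAGTACCGAGAACAGCGTAGCTGTCCACGGAACCGT-3'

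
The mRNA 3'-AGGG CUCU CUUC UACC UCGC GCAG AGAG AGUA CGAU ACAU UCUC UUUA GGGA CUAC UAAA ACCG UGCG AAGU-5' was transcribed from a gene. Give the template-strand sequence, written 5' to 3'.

Written 5'→3' the mRNA is UGAAGCGUGCCAAAAUCAUCAGGGAUUUCUCUUACAUAGCAUGAGAGAGACGCGCUCCAUCUUCUCUCGGGA, so the coding DNA strand is TGAAGCGTGCCAAAATCATCAGGGATTTCTCTTACATAGCATGAGAGAGACGCGCTCCATCTTCTCTCGGGA. The template is its reverse complement.

5'-TCCCGAGAGAAGATGGAGCGCGTCTCTCTCATGCTATGTAAGAGAAATCCCTGATGATTTTGGCACGCTTCA-3'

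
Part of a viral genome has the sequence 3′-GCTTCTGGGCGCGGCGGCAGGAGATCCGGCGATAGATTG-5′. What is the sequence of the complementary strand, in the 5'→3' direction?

5'-CGAAGACCCGCGCCGCCGTCCTCTAGGCCGCTATCTAAC-3'

The strand is given 3'→5', so its complement runs 5'→3' in the same left-to-right order: pair each base A↔T, G↔C.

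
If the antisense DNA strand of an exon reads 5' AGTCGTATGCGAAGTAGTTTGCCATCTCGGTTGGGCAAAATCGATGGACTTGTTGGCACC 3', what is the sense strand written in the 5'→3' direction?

The coding strand is complementary and antiparallel to the template: take the complement (A↔T, G↔C) and reverse.

5'-GGTGCCAACAAGTCCATCGATTTTGCCCAACCGAGATGGCAAACTACTTCGCATACGACT-3'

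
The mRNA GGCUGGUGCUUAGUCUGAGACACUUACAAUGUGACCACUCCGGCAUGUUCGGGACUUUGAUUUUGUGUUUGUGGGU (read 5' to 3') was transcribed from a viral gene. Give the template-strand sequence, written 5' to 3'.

Replace U with T to get the coding DNA strand: GGCTGGTGCTTAGTCTGAGACACTTACAATGTGACCACTCCGGCATGTTCGGGACTTTGATTTTGTGTTTGTGGGT. The template strand is its reverse complement (complement CCGACCACGAATCAGACTCTGTGAATGTTACACTGGTGAGGCCGTACAAGCCCTGAAACTAAAACACAAACACCCA, then reverse).

5'-ACCCACAAACACAAAATCAAAGTCCCGAACATGCCGGAGTGGTCACATTGTAAGTGTCTCAGACTAAGCACCAGCC-3'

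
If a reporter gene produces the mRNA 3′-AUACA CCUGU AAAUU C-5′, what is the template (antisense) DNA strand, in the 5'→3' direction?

Written 5'→3' the mRNA is CUUAAAUGUCCACAUA, so the coding DNA strand is CTTAAATGTCCACATA. The template is its reverse complement.

5'-TATGTGGACATTTAAG-3'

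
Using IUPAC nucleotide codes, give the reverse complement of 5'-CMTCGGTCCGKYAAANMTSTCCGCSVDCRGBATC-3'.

Standard pairs A↔T, G↔C; ambiguity codes pair R↔Y, M↔K, S↔S, B↔V, D↔H, N↔N. Complement (GKAGCCAGGCMRTTTNKASAGGCGSBHGYCVTAG), then reverse for 5'→3'.

5'-GATVCYGHBSGCGGASAKNTTTRMCGGACCGAKG-3'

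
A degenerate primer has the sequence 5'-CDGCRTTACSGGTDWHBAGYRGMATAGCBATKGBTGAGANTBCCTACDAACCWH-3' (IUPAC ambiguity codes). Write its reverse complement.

5'-DWGGTTHGTAGGVANTCTCAVCMATVGCTATKCYRCTVDWHACCSGTAAYGCHG-3'

Standard pairs A↔T, G↔C; ambiguity codes pair R↔Y, M↔K, W↔W, S↔S, B↔V, D↔H, N↔N. Complement (GHCGYAATGSCCAHWDVTCRYCKTATCGVTAMCVACTCTNAVGGATGHTTGGWD), then reverse for 5'→3'.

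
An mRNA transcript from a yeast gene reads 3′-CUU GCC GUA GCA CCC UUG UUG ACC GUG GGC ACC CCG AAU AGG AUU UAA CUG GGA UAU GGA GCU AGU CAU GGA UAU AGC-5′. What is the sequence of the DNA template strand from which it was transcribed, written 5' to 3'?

5'-GAACGGCATCGTGGGAACAACTGGCACCCGTGGGGCTTATCCTAAATTGACCCTATACCTCGATCAGTACCTATATCG-3'

Written 5'→3' the mRNA is CGAUAUAGGUACUGAUCGAGGUAUAGGGUCAAUUUAGGAUAAGCCCCACGGGUGCCAGUUGUUCCCACGAUGCCGUUC, so the coding DNA strand is CGATATAGGTACTGATCGAGGTATAGGGTCAATTTAGGATAAGCCCCACGGGTGCCAGTTGTTCCCACGATGCCGTTC. The template is its reverse complement.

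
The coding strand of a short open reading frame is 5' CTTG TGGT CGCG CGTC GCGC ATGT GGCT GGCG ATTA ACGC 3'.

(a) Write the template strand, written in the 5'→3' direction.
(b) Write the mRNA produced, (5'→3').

(a) 5'-GCGTTAATCGCCAGCCACATGCGCGACGCGCGACCACAAG-3'
(b) 5'-CUUGUGGUCGCGCGUCGCGCAUGUGGCUGGCGAUUAACGC-3'

(a) The template strand is the reverse complement of the coding strand: complement GAACACCAGCGCGCAGCGCGTACACCGACCGCTAATTGCG, then reverse.
(b) mRNA matches the coding strand with T→U.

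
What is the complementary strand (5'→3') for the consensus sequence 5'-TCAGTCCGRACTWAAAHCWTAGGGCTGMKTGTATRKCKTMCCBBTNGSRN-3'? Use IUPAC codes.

5′-NYSCNAVVGGKAMGMYATACAMKCAGCCCTAWGDTTTWAGTYCGGACTGA-3′

Standard pairs A↔T, G↔C; ambiguity codes pair R↔Y, M↔K, W↔W, S↔S, B↔V, H↔D, N↔N. Complement (AGTCAGGCYTGAWTTTDGWATCCCGACKMACATAYMGMAKGGVVANCSYN), then reverse for 5'→3'.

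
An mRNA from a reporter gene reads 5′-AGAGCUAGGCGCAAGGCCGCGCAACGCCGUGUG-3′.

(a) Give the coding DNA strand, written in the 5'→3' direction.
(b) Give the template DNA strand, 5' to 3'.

(a) 5'-AGAGCTAGGCGCAAGGCCGCGCAACGCCGTGTG-3'
(b) 5'-CACACGGCGTTGCGCGGCCTTGCGCCTAGCTCT-3'

(a) The coding strand matches the mRNA with U→T.
(b) The template strand is the reverse complement of the coding strand.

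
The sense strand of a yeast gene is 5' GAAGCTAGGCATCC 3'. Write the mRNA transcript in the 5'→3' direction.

mRNA has the coding-strand sequence with U in place of T.

5'-GAAGCUAGGCAUCC-3'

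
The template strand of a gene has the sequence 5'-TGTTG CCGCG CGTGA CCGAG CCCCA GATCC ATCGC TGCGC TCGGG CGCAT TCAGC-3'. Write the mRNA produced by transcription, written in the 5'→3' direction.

RNA polymerase reads the template 3'→5' and synthesizes mRNA 5'→3' by base-pairing (A→U, T→A, G↔C). The complement of the template is ACAACGGCGCGCACTGGCTCGGGGTCTAGGTAGCGACGCGAGCCCGCGTAAGTCG; antiparallel, so 5'→3' the coding strand is GCTGAATGCGCCCGAGCGCAGCGATGGATCTGGGGCTCGGTCACGCGCGGCAACA. Replace T with U for the mRNA.

5'-GCUGAAUGCGCCCGAGCGCAGCGAUGGAUCUGGGGCUCGGUCACGCGCGGCAACA-3'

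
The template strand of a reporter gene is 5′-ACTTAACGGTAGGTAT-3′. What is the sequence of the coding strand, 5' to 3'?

5'-ATACCTACCGTTAAGT-3'

The coding strand is complementary and antiparallel to the template: take the complement (A↔T, G↔C) and reverse.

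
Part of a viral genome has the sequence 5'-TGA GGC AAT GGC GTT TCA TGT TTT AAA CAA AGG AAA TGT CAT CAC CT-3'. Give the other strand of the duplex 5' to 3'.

Pairing A↔T and G↔C gives ACTCCGTTACCGCAAAGTACAAAATTTGTTTCCTTTACAGTAGTGGA, running 3'→5'. Reverse for the 5'→3' convention.

5'-AGGTGATGACATTTCCTTTGTTTAAAACATGAAACGCCATTGCCTCA-3'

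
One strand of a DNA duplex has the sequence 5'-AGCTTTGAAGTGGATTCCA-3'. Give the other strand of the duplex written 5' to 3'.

The complement of AGCTTTGAAGTGGATTCCA is TCGAAACTTCACCTAAGGT (A↔T, G↔C). DNA strands are antiparallel, so the complementary strand runs 3'→5'; reversing gives the 5'→3' form.

5′-TGGAATCCACTTCAAAGCT-3′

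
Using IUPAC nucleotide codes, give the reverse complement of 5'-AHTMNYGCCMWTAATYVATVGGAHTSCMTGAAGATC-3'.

5'-GATCTTCAKGSADTCCBATBRATTAWKGGCRNKADT-3'

Standard pairs A↔T, G↔C; ambiguity codes pair Y↔R, M↔K, W↔W, S↔S, H↔D, V↔B, N↔N. Complement (TDAKNRCGGKWATTARBTABCCTDASGKACTTCTAG), then reverse for 5'→3'.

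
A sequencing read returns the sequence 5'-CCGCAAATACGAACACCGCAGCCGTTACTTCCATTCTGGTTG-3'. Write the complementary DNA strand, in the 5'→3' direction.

Pairing A↔T and G↔C gives GGCGTTTATGCTTGTGGCGTCGGCAATGAAGGTAAGACCAAC, running 3'→5'. Reverse for the 5'→3' convention.

5'-CAACCAGAATGGAAGTAACGGCTGCGGTGTTCGTATTTGCGG-3'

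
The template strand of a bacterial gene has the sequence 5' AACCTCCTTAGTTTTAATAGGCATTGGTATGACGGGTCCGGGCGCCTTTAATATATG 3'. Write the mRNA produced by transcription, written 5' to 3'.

The mRNA has the sequence of the coding strand (reverse complement of the template) with T→U. Reverse complement of AACCTCCTTAGTTTTAATAGGCATTGGTATGACGGGTCCGGGCGCCTTTAATATATG is CATATATTAAAGGCGCCCGGACCCGTCATACCAATGCCTATTAAAACTAAGGAGGTT; then T→U.

5'-CAUAUAUUAAAGGCGCCCGGACCCGUCAUACCAAUGCCUAUUAAAACUAAGGAGGUU-3'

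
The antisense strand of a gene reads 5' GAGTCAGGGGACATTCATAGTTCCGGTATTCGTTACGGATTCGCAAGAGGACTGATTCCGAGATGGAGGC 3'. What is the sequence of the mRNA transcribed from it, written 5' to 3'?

RNA polymerase reads the template 3'→5' and synthesizes mRNA 5'→3' by base-pairing (A→U, T→A, G↔C). The complement of the template is CTCAGTCCCCTGTAAGTATCAAGGCCATAAGCAATGCCTAAGCGTTCTCCTGACTAAGGCTCTACCTCCG; antiparallel, so 5'→3' the coding strand is GCCTCCATCTCGGAATCAGTCCTCTTGCGAATCCGTAACGAATACCGGAACTATGAATGTCCCCTGACTC. Replace T with U for the mRNA.

5'-GCCUCCAUCUCGGAAUCAGUCCUCUUGCGAAUCCGUAACGAAUACCGGAACUAUGAAUGUCCCCUGACUC-3'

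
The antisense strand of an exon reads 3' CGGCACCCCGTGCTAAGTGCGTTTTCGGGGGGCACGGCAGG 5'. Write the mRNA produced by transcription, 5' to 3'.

5'-GCCGUGGGGCACGAUUCACGCAAAAGCCCCCCGUGCCGUCC-3'

Reading the template 3'→5' as shown, RNA polymerase pairs each base (A→U, T→A, G↔C) to build mRNA 5'→3' directly.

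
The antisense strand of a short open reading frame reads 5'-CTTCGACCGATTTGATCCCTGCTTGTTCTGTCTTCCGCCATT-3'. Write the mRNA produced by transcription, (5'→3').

RNA polymerase reads the template 3'→5' and synthesizes mRNA 5'→3' by base-pairing (A→U, T→A, G↔C). The complement of the template is GAAGCTGGCTAAACTAGGGACGAACAAGACAGAAGGCGGTAA; antiparallel, so 5'→3' the coding strand is AATGGCGGAAGACAGAACAAGCAGGGATCAAATCGGTCGAAG. Replace T with U for the mRNA.

5'-AAUGGCGGAAGACAGAACAAGCAGGGAUCAAAUCGGUCGAAG-3'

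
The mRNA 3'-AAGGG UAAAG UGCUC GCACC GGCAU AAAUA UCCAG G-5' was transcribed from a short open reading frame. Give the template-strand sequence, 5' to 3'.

5'-TTCCCATTTCACGAGCGTGGCCGTATTTATAGGTCC-3'

Written 5'→3' the mRNA is GGACCUAUAAAUACGGCCACGCUCGUGAAAUGGGAA, so the coding DNA strand is GGACCTATAAATACGGCCACGCTCGTGAAATGGGAA. The template is its reverse complement.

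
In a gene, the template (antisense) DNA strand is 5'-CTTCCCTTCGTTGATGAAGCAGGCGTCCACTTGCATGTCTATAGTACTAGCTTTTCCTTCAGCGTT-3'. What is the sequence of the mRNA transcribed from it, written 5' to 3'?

5'-AACGCUGAAGGAAAAGCUAGUACUAUAGACAUGCAAGUGGACGCCUGCUUCAUCAACGAAGGGAAG-3'

The mRNA has the sequence of the coding strand (reverse complement of the template) with T→U. Reverse complement of CTTCCCTTCGTTGATGAAGCAGGCGTCCACTTGCATGTCTATAGTACTAGCTTTTCCTTCAGCGTT is AACGCTGAAGGAAAAGCTAGTACTATAGACATGCAAGTGGACGCCTGCTTCATCAACGAAGGGAAG; then T→U.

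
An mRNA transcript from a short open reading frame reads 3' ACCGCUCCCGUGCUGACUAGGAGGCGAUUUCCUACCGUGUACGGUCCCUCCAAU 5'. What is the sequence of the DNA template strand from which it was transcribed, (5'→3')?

Written 5'→3' the mRNA is UAACCUCCCUGGCAUGUGCCAUCCUUUAGCGGAGGAUCAGUCGUGCCCUCGCCA, so the coding DNA strand is TAACCTCCCTGGCATGTGCCATCCTTTAGCGGAGGATCAGTCGTGCCCTCGCCA. The template is its reverse complement.

5'-TGGCGAGGGCACGACTGATCCTCCGCTAAAGGATGGCACATGCCAGGGAGGTTA-3'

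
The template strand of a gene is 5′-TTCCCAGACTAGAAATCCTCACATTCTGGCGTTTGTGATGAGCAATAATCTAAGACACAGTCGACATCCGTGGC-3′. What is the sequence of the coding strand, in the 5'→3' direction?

5′-GCCACGGATGTCGACTGTGTCTTAGATTATTGCTCATCACAAACGCCAGAATGTGAGGATTTCTAGTCTGGGAA-3′

The coding strand is complementary and antiparallel to the template: take the complement (A↔T, G↔C) and reverse.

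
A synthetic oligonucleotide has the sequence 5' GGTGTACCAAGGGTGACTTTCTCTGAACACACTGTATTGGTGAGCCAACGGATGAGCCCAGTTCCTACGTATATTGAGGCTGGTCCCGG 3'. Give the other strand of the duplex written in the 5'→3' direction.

5'-CCGGGACCAGCCTCAATATACGTAGGAACTGGGCTCATCCGTTGGCTCACCAATACAGTGTGTTCAGAGAAAGTCACCCTTGGTACACC-3'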